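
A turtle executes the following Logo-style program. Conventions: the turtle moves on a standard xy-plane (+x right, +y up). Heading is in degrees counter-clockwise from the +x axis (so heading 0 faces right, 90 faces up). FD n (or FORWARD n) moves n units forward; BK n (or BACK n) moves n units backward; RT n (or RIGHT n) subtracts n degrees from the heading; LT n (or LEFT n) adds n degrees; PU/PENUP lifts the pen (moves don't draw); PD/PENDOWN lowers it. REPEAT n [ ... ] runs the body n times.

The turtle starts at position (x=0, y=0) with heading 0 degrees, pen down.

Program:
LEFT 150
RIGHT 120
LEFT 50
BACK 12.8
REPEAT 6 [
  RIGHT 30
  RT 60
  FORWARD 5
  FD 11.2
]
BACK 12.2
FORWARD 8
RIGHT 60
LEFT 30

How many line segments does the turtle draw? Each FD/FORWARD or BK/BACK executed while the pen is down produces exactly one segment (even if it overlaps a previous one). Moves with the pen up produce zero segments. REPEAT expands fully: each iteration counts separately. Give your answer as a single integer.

Answer: 15

Derivation:
Executing turtle program step by step:
Start: pos=(0,0), heading=0, pen down
LT 150: heading 0 -> 150
RT 120: heading 150 -> 30
LT 50: heading 30 -> 80
BK 12.8: (0,0) -> (-2.223,-12.606) [heading=80, draw]
REPEAT 6 [
  -- iteration 1/6 --
  RT 30: heading 80 -> 50
  RT 60: heading 50 -> 350
  FD 5: (-2.223,-12.606) -> (2.701,-13.474) [heading=350, draw]
  FD 11.2: (2.701,-13.474) -> (13.731,-15.419) [heading=350, draw]
  -- iteration 2/6 --
  RT 30: heading 350 -> 320
  RT 60: heading 320 -> 260
  FD 5: (13.731,-15.419) -> (12.863,-20.343) [heading=260, draw]
  FD 11.2: (12.863,-20.343) -> (10.918,-31.373) [heading=260, draw]
  -- iteration 3/6 --
  RT 30: heading 260 -> 230
  RT 60: heading 230 -> 170
  FD 5: (10.918,-31.373) -> (5.994,-30.504) [heading=170, draw]
  FD 11.2: (5.994,-30.504) -> (-5.036,-28.559) [heading=170, draw]
  -- iteration 4/6 --
  RT 30: heading 170 -> 140
  RT 60: heading 140 -> 80
  FD 5: (-5.036,-28.559) -> (-4.168,-23.635) [heading=80, draw]
  FD 11.2: (-4.168,-23.635) -> (-2.223,-12.606) [heading=80, draw]
  -- iteration 5/6 --
  RT 30: heading 80 -> 50
  RT 60: heading 50 -> 350
  FD 5: (-2.223,-12.606) -> (2.701,-13.474) [heading=350, draw]
  FD 11.2: (2.701,-13.474) -> (13.731,-15.419) [heading=350, draw]
  -- iteration 6/6 --
  RT 30: heading 350 -> 320
  RT 60: heading 320 -> 260
  FD 5: (13.731,-15.419) -> (12.863,-20.343) [heading=260, draw]
  FD 11.2: (12.863,-20.343) -> (10.918,-31.373) [heading=260, draw]
]
BK 12.2: (10.918,-31.373) -> (13.037,-19.358) [heading=260, draw]
FD 8: (13.037,-19.358) -> (11.647,-27.236) [heading=260, draw]
RT 60: heading 260 -> 200
LT 30: heading 200 -> 230
Final: pos=(11.647,-27.236), heading=230, 15 segment(s) drawn
Segments drawn: 15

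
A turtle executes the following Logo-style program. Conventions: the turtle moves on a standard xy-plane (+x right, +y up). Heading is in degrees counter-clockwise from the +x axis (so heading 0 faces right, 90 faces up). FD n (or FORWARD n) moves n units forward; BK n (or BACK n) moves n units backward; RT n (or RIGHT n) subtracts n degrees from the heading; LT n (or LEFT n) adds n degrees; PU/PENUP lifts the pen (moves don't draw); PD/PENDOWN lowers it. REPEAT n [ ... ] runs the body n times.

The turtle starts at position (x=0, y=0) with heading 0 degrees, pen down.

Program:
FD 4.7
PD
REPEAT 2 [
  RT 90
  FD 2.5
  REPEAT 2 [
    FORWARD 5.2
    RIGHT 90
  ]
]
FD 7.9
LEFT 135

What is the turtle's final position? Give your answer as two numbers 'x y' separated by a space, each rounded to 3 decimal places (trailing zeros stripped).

Executing turtle program step by step:
Start: pos=(0,0), heading=0, pen down
FD 4.7: (0,0) -> (4.7,0) [heading=0, draw]
PD: pen down
REPEAT 2 [
  -- iteration 1/2 --
  RT 90: heading 0 -> 270
  FD 2.5: (4.7,0) -> (4.7,-2.5) [heading=270, draw]
  REPEAT 2 [
    -- iteration 1/2 --
    FD 5.2: (4.7,-2.5) -> (4.7,-7.7) [heading=270, draw]
    RT 90: heading 270 -> 180
    -- iteration 2/2 --
    FD 5.2: (4.7,-7.7) -> (-0.5,-7.7) [heading=180, draw]
    RT 90: heading 180 -> 90
  ]
  -- iteration 2/2 --
  RT 90: heading 90 -> 0
  FD 2.5: (-0.5,-7.7) -> (2,-7.7) [heading=0, draw]
  REPEAT 2 [
    -- iteration 1/2 --
    FD 5.2: (2,-7.7) -> (7.2,-7.7) [heading=0, draw]
    RT 90: heading 0 -> 270
    -- iteration 2/2 --
    FD 5.2: (7.2,-7.7) -> (7.2,-12.9) [heading=270, draw]
    RT 90: heading 270 -> 180
  ]
]
FD 7.9: (7.2,-12.9) -> (-0.7,-12.9) [heading=180, draw]
LT 135: heading 180 -> 315
Final: pos=(-0.7,-12.9), heading=315, 8 segment(s) drawn

Answer: -0.7 -12.9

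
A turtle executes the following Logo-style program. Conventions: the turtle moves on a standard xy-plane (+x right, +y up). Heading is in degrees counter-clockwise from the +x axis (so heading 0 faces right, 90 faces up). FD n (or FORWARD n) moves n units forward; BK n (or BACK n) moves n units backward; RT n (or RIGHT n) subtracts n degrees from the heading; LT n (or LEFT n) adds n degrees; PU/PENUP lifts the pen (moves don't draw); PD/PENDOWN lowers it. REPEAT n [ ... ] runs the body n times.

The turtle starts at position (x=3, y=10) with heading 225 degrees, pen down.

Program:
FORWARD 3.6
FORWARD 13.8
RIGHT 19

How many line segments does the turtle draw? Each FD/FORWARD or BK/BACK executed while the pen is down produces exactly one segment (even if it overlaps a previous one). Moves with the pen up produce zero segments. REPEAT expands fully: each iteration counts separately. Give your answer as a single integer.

Answer: 2

Derivation:
Executing turtle program step by step:
Start: pos=(3,10), heading=225, pen down
FD 3.6: (3,10) -> (0.454,7.454) [heading=225, draw]
FD 13.8: (0.454,7.454) -> (-9.304,-2.304) [heading=225, draw]
RT 19: heading 225 -> 206
Final: pos=(-9.304,-2.304), heading=206, 2 segment(s) drawn
Segments drawn: 2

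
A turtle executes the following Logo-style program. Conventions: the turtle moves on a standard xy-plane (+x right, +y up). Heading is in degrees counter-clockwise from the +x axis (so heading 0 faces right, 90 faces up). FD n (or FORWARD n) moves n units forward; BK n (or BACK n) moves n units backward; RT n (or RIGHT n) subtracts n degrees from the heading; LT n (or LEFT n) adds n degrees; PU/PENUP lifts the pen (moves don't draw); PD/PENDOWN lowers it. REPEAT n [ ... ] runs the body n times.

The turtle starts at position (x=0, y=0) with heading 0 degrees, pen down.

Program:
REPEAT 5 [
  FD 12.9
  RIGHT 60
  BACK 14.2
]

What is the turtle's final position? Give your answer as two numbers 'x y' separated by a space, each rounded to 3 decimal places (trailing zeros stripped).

Executing turtle program step by step:
Start: pos=(0,0), heading=0, pen down
REPEAT 5 [
  -- iteration 1/5 --
  FD 12.9: (0,0) -> (12.9,0) [heading=0, draw]
  RT 60: heading 0 -> 300
  BK 14.2: (12.9,0) -> (5.8,12.298) [heading=300, draw]
  -- iteration 2/5 --
  FD 12.9: (5.8,12.298) -> (12.25,1.126) [heading=300, draw]
  RT 60: heading 300 -> 240
  BK 14.2: (12.25,1.126) -> (19.35,13.423) [heading=240, draw]
  -- iteration 3/5 --
  FD 12.9: (19.35,13.423) -> (12.9,2.252) [heading=240, draw]
  RT 60: heading 240 -> 180
  BK 14.2: (12.9,2.252) -> (27.1,2.252) [heading=180, draw]
  -- iteration 4/5 --
  FD 12.9: (27.1,2.252) -> (14.2,2.252) [heading=180, draw]
  RT 60: heading 180 -> 120
  BK 14.2: (14.2,2.252) -> (21.3,-10.046) [heading=120, draw]
  -- iteration 5/5 --
  FD 12.9: (21.3,-10.046) -> (14.85,1.126) [heading=120, draw]
  RT 60: heading 120 -> 60
  BK 14.2: (14.85,1.126) -> (7.75,-11.172) [heading=60, draw]
]
Final: pos=(7.75,-11.172), heading=60, 10 segment(s) drawn

Answer: 7.75 -11.172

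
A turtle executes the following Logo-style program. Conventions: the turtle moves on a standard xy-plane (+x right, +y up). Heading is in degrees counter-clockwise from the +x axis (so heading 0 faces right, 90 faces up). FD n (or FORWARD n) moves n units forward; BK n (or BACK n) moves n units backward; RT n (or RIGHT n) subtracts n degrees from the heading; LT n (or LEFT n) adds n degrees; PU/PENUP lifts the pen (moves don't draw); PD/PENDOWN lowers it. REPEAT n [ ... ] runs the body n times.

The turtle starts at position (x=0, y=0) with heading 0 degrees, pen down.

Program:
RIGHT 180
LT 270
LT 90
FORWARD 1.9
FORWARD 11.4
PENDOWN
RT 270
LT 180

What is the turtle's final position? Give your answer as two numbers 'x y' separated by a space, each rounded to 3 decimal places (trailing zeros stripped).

Answer: -13.3 0

Derivation:
Executing turtle program step by step:
Start: pos=(0,0), heading=0, pen down
RT 180: heading 0 -> 180
LT 270: heading 180 -> 90
LT 90: heading 90 -> 180
FD 1.9: (0,0) -> (-1.9,0) [heading=180, draw]
FD 11.4: (-1.9,0) -> (-13.3,0) [heading=180, draw]
PD: pen down
RT 270: heading 180 -> 270
LT 180: heading 270 -> 90
Final: pos=(-13.3,0), heading=90, 2 segment(s) drawn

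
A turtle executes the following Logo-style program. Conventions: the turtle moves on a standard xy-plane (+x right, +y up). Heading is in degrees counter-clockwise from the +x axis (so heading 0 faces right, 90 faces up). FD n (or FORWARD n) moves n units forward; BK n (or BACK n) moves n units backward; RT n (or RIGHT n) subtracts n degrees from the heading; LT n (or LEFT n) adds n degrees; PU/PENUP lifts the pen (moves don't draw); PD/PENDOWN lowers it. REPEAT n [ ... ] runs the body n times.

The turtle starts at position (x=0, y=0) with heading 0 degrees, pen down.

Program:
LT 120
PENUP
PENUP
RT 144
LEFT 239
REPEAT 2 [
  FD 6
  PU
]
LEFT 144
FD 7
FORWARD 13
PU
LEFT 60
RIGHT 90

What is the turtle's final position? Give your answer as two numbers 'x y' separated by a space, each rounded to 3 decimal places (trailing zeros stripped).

Answer: 10.167 -7.232

Derivation:
Executing turtle program step by step:
Start: pos=(0,0), heading=0, pen down
LT 120: heading 0 -> 120
PU: pen up
PU: pen up
RT 144: heading 120 -> 336
LT 239: heading 336 -> 215
REPEAT 2 [
  -- iteration 1/2 --
  FD 6: (0,0) -> (-4.915,-3.441) [heading=215, move]
  PU: pen up
  -- iteration 2/2 --
  FD 6: (-4.915,-3.441) -> (-9.83,-6.883) [heading=215, move]
  PU: pen up
]
LT 144: heading 215 -> 359
FD 7: (-9.83,-6.883) -> (-2.831,-7.005) [heading=359, move]
FD 13: (-2.831,-7.005) -> (10.167,-7.232) [heading=359, move]
PU: pen up
LT 60: heading 359 -> 59
RT 90: heading 59 -> 329
Final: pos=(10.167,-7.232), heading=329, 0 segment(s) drawn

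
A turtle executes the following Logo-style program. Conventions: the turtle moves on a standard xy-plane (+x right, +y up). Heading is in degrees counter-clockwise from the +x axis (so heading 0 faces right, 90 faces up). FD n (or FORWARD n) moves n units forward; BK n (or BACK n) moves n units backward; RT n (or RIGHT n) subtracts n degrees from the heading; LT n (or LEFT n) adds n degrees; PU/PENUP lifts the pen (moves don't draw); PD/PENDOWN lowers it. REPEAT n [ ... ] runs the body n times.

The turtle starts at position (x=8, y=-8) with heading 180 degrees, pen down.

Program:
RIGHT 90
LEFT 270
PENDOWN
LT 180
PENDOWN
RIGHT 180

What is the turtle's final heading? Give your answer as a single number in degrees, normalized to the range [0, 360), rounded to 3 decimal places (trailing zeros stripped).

Executing turtle program step by step:
Start: pos=(8,-8), heading=180, pen down
RT 90: heading 180 -> 90
LT 270: heading 90 -> 0
PD: pen down
LT 180: heading 0 -> 180
PD: pen down
RT 180: heading 180 -> 0
Final: pos=(8,-8), heading=0, 0 segment(s) drawn

Answer: 0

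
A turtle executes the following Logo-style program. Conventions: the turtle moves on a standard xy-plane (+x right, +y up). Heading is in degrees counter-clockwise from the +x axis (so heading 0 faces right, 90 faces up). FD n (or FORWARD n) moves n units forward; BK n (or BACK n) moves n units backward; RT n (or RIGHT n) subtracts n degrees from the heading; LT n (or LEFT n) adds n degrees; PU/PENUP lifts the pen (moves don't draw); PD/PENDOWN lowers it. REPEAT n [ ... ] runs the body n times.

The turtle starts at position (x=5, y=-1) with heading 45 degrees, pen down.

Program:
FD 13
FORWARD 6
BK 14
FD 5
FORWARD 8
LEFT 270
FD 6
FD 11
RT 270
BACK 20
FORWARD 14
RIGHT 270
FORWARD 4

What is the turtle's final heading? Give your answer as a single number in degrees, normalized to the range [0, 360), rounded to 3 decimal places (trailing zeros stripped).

Executing turtle program step by step:
Start: pos=(5,-1), heading=45, pen down
FD 13: (5,-1) -> (14.192,8.192) [heading=45, draw]
FD 6: (14.192,8.192) -> (18.435,12.435) [heading=45, draw]
BK 14: (18.435,12.435) -> (8.536,2.536) [heading=45, draw]
FD 5: (8.536,2.536) -> (12.071,6.071) [heading=45, draw]
FD 8: (12.071,6.071) -> (17.728,11.728) [heading=45, draw]
LT 270: heading 45 -> 315
FD 6: (17.728,11.728) -> (21.971,7.485) [heading=315, draw]
FD 11: (21.971,7.485) -> (29.749,-0.293) [heading=315, draw]
RT 270: heading 315 -> 45
BK 20: (29.749,-0.293) -> (15.607,-14.435) [heading=45, draw]
FD 14: (15.607,-14.435) -> (25.506,-4.536) [heading=45, draw]
RT 270: heading 45 -> 135
FD 4: (25.506,-4.536) -> (22.678,-1.707) [heading=135, draw]
Final: pos=(22.678,-1.707), heading=135, 10 segment(s) drawn

Answer: 135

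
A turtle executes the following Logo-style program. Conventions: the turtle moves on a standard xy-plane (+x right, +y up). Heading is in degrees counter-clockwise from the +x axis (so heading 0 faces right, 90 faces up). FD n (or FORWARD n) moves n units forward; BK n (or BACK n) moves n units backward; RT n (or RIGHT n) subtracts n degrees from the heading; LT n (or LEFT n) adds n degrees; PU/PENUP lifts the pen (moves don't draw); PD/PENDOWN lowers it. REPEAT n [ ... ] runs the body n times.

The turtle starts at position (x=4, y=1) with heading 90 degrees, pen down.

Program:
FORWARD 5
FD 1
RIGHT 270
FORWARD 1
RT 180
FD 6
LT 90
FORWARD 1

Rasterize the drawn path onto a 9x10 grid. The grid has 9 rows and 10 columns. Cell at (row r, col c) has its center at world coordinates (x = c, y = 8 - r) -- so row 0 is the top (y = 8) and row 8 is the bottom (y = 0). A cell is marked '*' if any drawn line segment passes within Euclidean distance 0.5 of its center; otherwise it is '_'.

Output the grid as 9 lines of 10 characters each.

Segment 0: (4,1) -> (4,6)
Segment 1: (4,6) -> (4,7)
Segment 2: (4,7) -> (3,7)
Segment 3: (3,7) -> (9,7)
Segment 4: (9,7) -> (9,8)

Answer: _________*
___*******
____*_____
____*_____
____*_____
____*_____
____*_____
____*_____
__________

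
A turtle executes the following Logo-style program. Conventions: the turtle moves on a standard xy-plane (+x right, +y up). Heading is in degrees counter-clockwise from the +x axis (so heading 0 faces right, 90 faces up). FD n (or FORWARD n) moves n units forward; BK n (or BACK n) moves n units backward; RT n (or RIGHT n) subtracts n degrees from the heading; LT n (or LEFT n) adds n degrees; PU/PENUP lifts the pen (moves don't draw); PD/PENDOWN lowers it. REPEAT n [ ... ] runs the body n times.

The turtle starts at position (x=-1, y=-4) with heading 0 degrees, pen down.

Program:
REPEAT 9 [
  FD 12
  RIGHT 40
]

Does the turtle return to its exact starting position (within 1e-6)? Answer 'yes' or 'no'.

Executing turtle program step by step:
Start: pos=(-1,-4), heading=0, pen down
REPEAT 9 [
  -- iteration 1/9 --
  FD 12: (-1,-4) -> (11,-4) [heading=0, draw]
  RT 40: heading 0 -> 320
  -- iteration 2/9 --
  FD 12: (11,-4) -> (20.193,-11.713) [heading=320, draw]
  RT 40: heading 320 -> 280
  -- iteration 3/9 --
  FD 12: (20.193,-11.713) -> (22.276,-23.531) [heading=280, draw]
  RT 40: heading 280 -> 240
  -- iteration 4/9 --
  FD 12: (22.276,-23.531) -> (16.276,-33.923) [heading=240, draw]
  RT 40: heading 240 -> 200
  -- iteration 5/9 --
  FD 12: (16.276,-33.923) -> (5,-38.028) [heading=200, draw]
  RT 40: heading 200 -> 160
  -- iteration 6/9 --
  FD 12: (5,-38.028) -> (-6.276,-33.923) [heading=160, draw]
  RT 40: heading 160 -> 120
  -- iteration 7/9 --
  FD 12: (-6.276,-33.923) -> (-12.276,-23.531) [heading=120, draw]
  RT 40: heading 120 -> 80
  -- iteration 8/9 --
  FD 12: (-12.276,-23.531) -> (-10.193,-11.713) [heading=80, draw]
  RT 40: heading 80 -> 40
  -- iteration 9/9 --
  FD 12: (-10.193,-11.713) -> (-1,-4) [heading=40, draw]
  RT 40: heading 40 -> 0
]
Final: pos=(-1,-4), heading=0, 9 segment(s) drawn

Start position: (-1, -4)
Final position: (-1, -4)
Distance = 0; < 1e-6 -> CLOSED

Answer: yes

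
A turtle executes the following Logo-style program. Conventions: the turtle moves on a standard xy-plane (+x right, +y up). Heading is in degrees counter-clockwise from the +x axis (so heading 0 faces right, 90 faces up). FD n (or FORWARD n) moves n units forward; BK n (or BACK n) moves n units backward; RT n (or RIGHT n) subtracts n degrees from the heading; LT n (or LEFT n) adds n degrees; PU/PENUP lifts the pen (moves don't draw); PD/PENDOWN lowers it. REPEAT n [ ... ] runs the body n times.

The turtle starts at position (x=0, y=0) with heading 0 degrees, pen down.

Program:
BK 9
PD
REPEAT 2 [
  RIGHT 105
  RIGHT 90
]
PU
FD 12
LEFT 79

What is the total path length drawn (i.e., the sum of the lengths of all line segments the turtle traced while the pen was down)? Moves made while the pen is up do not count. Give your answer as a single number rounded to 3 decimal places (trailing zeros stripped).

Executing turtle program step by step:
Start: pos=(0,0), heading=0, pen down
BK 9: (0,0) -> (-9,0) [heading=0, draw]
PD: pen down
REPEAT 2 [
  -- iteration 1/2 --
  RT 105: heading 0 -> 255
  RT 90: heading 255 -> 165
  -- iteration 2/2 --
  RT 105: heading 165 -> 60
  RT 90: heading 60 -> 330
]
PU: pen up
FD 12: (-9,0) -> (1.392,-6) [heading=330, move]
LT 79: heading 330 -> 49
Final: pos=(1.392,-6), heading=49, 1 segment(s) drawn

Segment lengths:
  seg 1: (0,0) -> (-9,0), length = 9
Total = 9

Answer: 9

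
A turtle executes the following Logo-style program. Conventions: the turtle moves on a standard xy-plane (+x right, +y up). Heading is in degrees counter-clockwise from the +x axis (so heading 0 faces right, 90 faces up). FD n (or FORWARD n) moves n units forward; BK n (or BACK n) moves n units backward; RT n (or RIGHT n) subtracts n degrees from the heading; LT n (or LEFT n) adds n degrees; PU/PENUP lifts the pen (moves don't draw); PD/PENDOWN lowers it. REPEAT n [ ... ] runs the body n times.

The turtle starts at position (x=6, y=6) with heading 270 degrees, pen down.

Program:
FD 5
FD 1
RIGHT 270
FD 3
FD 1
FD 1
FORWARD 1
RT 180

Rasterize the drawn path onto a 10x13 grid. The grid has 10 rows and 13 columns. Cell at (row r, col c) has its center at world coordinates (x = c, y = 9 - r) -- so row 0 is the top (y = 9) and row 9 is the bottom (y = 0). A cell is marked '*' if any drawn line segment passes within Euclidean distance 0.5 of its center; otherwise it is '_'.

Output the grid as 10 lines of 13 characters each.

Answer: _____________
_____________
_____________
______*______
______*______
______*______
______*______
______*______
______*______
______*******

Derivation:
Segment 0: (6,6) -> (6,1)
Segment 1: (6,1) -> (6,0)
Segment 2: (6,0) -> (9,0)
Segment 3: (9,0) -> (10,0)
Segment 4: (10,0) -> (11,0)
Segment 5: (11,0) -> (12,0)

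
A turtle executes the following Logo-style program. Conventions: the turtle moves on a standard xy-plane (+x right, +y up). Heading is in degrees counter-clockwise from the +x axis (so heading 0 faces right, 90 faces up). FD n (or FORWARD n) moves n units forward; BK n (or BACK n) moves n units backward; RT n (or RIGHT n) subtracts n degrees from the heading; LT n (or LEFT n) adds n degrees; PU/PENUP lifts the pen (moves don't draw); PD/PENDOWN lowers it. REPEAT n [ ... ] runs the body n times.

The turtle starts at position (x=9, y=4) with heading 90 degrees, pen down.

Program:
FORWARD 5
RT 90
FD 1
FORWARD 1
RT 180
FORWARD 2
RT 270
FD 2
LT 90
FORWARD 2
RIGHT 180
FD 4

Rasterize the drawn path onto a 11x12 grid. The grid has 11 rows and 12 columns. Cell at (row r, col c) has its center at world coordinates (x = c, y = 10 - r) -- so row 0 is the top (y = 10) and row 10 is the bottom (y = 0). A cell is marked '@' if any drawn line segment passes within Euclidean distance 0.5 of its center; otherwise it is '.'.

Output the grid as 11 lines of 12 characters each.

Segment 0: (9,4) -> (9,9)
Segment 1: (9,9) -> (10,9)
Segment 2: (10,9) -> (11,9)
Segment 3: (11,9) -> (9,9)
Segment 4: (9,9) -> (9,7)
Segment 5: (9,7) -> (11,7)
Segment 6: (11,7) -> (7,7)

Answer: ............
.........@@@
.........@..
.......@@@@@
.........@..
.........@..
.........@..
............
............
............
............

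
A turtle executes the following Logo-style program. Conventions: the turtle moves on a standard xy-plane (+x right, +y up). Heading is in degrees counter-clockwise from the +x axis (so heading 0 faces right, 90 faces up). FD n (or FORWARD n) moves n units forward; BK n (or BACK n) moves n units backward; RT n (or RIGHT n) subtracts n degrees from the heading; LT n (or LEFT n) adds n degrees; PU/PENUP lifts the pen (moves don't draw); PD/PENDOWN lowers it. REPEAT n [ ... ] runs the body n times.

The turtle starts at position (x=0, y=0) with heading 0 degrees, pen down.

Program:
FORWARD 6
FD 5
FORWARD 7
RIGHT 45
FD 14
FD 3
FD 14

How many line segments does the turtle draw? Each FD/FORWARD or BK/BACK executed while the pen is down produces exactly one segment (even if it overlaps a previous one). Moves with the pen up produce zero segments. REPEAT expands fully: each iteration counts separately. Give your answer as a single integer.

Executing turtle program step by step:
Start: pos=(0,0), heading=0, pen down
FD 6: (0,0) -> (6,0) [heading=0, draw]
FD 5: (6,0) -> (11,0) [heading=0, draw]
FD 7: (11,0) -> (18,0) [heading=0, draw]
RT 45: heading 0 -> 315
FD 14: (18,0) -> (27.899,-9.899) [heading=315, draw]
FD 3: (27.899,-9.899) -> (30.021,-12.021) [heading=315, draw]
FD 14: (30.021,-12.021) -> (39.92,-21.92) [heading=315, draw]
Final: pos=(39.92,-21.92), heading=315, 6 segment(s) drawn
Segments drawn: 6

Answer: 6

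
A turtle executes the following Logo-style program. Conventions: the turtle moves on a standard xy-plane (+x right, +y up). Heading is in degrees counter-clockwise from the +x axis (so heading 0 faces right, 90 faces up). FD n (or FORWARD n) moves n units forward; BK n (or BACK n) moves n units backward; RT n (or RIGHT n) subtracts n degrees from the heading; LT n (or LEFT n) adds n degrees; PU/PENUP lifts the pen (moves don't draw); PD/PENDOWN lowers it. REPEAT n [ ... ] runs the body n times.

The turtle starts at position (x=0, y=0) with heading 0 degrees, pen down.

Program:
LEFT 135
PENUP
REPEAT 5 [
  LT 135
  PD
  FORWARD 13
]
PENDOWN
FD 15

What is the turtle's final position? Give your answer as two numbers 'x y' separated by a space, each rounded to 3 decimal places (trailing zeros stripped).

Answer: 5.385 15

Derivation:
Executing turtle program step by step:
Start: pos=(0,0), heading=0, pen down
LT 135: heading 0 -> 135
PU: pen up
REPEAT 5 [
  -- iteration 1/5 --
  LT 135: heading 135 -> 270
  PD: pen down
  FD 13: (0,0) -> (0,-13) [heading=270, draw]
  -- iteration 2/5 --
  LT 135: heading 270 -> 45
  PD: pen down
  FD 13: (0,-13) -> (9.192,-3.808) [heading=45, draw]
  -- iteration 3/5 --
  LT 135: heading 45 -> 180
  PD: pen down
  FD 13: (9.192,-3.808) -> (-3.808,-3.808) [heading=180, draw]
  -- iteration 4/5 --
  LT 135: heading 180 -> 315
  PD: pen down
  FD 13: (-3.808,-3.808) -> (5.385,-13) [heading=315, draw]
  -- iteration 5/5 --
  LT 135: heading 315 -> 90
  PD: pen down
  FD 13: (5.385,-13) -> (5.385,0) [heading=90, draw]
]
PD: pen down
FD 15: (5.385,0) -> (5.385,15) [heading=90, draw]
Final: pos=(5.385,15), heading=90, 6 segment(s) drawn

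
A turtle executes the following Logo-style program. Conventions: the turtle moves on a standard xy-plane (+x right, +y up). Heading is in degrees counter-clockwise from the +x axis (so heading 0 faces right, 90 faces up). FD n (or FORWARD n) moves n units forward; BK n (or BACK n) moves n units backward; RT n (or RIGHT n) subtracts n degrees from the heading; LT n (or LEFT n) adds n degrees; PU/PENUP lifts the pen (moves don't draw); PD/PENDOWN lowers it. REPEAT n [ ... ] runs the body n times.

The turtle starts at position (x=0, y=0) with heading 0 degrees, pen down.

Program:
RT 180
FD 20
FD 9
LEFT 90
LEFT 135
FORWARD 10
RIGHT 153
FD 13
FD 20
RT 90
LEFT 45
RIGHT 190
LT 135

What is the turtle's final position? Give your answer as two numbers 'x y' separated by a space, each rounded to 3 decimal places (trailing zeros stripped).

Executing turtle program step by step:
Start: pos=(0,0), heading=0, pen down
RT 180: heading 0 -> 180
FD 20: (0,0) -> (-20,0) [heading=180, draw]
FD 9: (-20,0) -> (-29,0) [heading=180, draw]
LT 90: heading 180 -> 270
LT 135: heading 270 -> 45
FD 10: (-29,0) -> (-21.929,7.071) [heading=45, draw]
RT 153: heading 45 -> 252
FD 13: (-21.929,7.071) -> (-25.946,-5.293) [heading=252, draw]
FD 20: (-25.946,-5.293) -> (-32.126,-24.314) [heading=252, draw]
RT 90: heading 252 -> 162
LT 45: heading 162 -> 207
RT 190: heading 207 -> 17
LT 135: heading 17 -> 152
Final: pos=(-32.126,-24.314), heading=152, 5 segment(s) drawn

Answer: -32.126 -24.314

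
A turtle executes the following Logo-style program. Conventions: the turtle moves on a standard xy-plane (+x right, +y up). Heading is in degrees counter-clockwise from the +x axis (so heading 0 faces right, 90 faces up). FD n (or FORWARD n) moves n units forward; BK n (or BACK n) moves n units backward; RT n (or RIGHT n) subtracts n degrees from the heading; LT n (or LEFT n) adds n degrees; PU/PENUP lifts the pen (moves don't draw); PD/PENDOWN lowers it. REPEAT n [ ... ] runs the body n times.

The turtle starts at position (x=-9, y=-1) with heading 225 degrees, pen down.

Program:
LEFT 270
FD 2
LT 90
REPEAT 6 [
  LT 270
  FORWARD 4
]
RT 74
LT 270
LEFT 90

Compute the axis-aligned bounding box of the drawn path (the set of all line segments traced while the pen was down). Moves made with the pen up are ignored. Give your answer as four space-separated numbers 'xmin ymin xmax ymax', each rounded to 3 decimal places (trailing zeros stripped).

Executing turtle program step by step:
Start: pos=(-9,-1), heading=225, pen down
LT 270: heading 225 -> 135
FD 2: (-9,-1) -> (-10.414,0.414) [heading=135, draw]
LT 90: heading 135 -> 225
REPEAT 6 [
  -- iteration 1/6 --
  LT 270: heading 225 -> 135
  FD 4: (-10.414,0.414) -> (-13.243,3.243) [heading=135, draw]
  -- iteration 2/6 --
  LT 270: heading 135 -> 45
  FD 4: (-13.243,3.243) -> (-10.414,6.071) [heading=45, draw]
  -- iteration 3/6 --
  LT 270: heading 45 -> 315
  FD 4: (-10.414,6.071) -> (-7.586,3.243) [heading=315, draw]
  -- iteration 4/6 --
  LT 270: heading 315 -> 225
  FD 4: (-7.586,3.243) -> (-10.414,0.414) [heading=225, draw]
  -- iteration 5/6 --
  LT 270: heading 225 -> 135
  FD 4: (-10.414,0.414) -> (-13.243,3.243) [heading=135, draw]
  -- iteration 6/6 --
  LT 270: heading 135 -> 45
  FD 4: (-13.243,3.243) -> (-10.414,6.071) [heading=45, draw]
]
RT 74: heading 45 -> 331
LT 270: heading 331 -> 241
LT 90: heading 241 -> 331
Final: pos=(-10.414,6.071), heading=331, 7 segment(s) drawn

Segment endpoints: x in {-13.243, -10.414, -10.414, -10.414, -10.414, -9, -7.586}, y in {-1, 0.414, 0.414, 3.243, 3.243, 3.243, 6.071, 6.071}
xmin=-13.243, ymin=-1, xmax=-7.586, ymax=6.071

Answer: -13.243 -1 -7.586 6.071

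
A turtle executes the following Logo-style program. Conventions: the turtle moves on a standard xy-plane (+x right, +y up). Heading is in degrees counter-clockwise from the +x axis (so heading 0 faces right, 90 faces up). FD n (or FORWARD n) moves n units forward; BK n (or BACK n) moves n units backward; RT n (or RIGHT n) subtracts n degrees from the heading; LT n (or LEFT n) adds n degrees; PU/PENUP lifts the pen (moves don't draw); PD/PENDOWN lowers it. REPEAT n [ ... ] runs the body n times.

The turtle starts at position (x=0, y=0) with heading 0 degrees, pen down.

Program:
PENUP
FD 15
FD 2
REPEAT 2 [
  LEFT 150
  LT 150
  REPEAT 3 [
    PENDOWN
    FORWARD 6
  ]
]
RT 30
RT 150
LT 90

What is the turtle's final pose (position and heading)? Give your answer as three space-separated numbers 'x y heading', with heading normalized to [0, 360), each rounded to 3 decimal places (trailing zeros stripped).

Executing turtle program step by step:
Start: pos=(0,0), heading=0, pen down
PU: pen up
FD 15: (0,0) -> (15,0) [heading=0, move]
FD 2: (15,0) -> (17,0) [heading=0, move]
REPEAT 2 [
  -- iteration 1/2 --
  LT 150: heading 0 -> 150
  LT 150: heading 150 -> 300
  REPEAT 3 [
    -- iteration 1/3 --
    PD: pen down
    FD 6: (17,0) -> (20,-5.196) [heading=300, draw]
    -- iteration 2/3 --
    PD: pen down
    FD 6: (20,-5.196) -> (23,-10.392) [heading=300, draw]
    -- iteration 3/3 --
    PD: pen down
    FD 6: (23,-10.392) -> (26,-15.588) [heading=300, draw]
  ]
  -- iteration 2/2 --
  LT 150: heading 300 -> 90
  LT 150: heading 90 -> 240
  REPEAT 3 [
    -- iteration 1/3 --
    PD: pen down
    FD 6: (26,-15.588) -> (23,-20.785) [heading=240, draw]
    -- iteration 2/3 --
    PD: pen down
    FD 6: (23,-20.785) -> (20,-25.981) [heading=240, draw]
    -- iteration 3/3 --
    PD: pen down
    FD 6: (20,-25.981) -> (17,-31.177) [heading=240, draw]
  ]
]
RT 30: heading 240 -> 210
RT 150: heading 210 -> 60
LT 90: heading 60 -> 150
Final: pos=(17,-31.177), heading=150, 6 segment(s) drawn

Answer: 17 -31.177 150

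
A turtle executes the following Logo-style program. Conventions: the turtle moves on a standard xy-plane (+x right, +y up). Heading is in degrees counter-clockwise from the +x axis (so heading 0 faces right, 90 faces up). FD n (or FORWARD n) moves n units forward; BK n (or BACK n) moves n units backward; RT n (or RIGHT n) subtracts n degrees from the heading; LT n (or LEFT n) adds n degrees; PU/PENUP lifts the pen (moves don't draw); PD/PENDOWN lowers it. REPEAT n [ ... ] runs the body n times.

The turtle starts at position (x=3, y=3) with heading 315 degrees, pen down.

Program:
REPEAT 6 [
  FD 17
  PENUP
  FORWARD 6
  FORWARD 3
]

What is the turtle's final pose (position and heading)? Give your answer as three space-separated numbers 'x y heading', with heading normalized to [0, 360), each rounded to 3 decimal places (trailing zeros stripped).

Answer: 113.309 -107.309 315

Derivation:
Executing turtle program step by step:
Start: pos=(3,3), heading=315, pen down
REPEAT 6 [
  -- iteration 1/6 --
  FD 17: (3,3) -> (15.021,-9.021) [heading=315, draw]
  PU: pen up
  FD 6: (15.021,-9.021) -> (19.263,-13.263) [heading=315, move]
  FD 3: (19.263,-13.263) -> (21.385,-15.385) [heading=315, move]
  -- iteration 2/6 --
  FD 17: (21.385,-15.385) -> (33.406,-27.406) [heading=315, move]
  PU: pen up
  FD 6: (33.406,-27.406) -> (37.648,-31.648) [heading=315, move]
  FD 3: (37.648,-31.648) -> (39.77,-33.77) [heading=315, move]
  -- iteration 3/6 --
  FD 17: (39.77,-33.77) -> (51.79,-45.79) [heading=315, move]
  PU: pen up
  FD 6: (51.79,-45.79) -> (56.033,-50.033) [heading=315, move]
  FD 3: (56.033,-50.033) -> (58.154,-52.154) [heading=315, move]
  -- iteration 4/6 --
  FD 17: (58.154,-52.154) -> (70.175,-64.175) [heading=315, move]
  PU: pen up
  FD 6: (70.175,-64.175) -> (74.418,-68.418) [heading=315, move]
  FD 3: (74.418,-68.418) -> (76.539,-70.539) [heading=315, move]
  -- iteration 5/6 --
  FD 17: (76.539,-70.539) -> (88.56,-82.56) [heading=315, move]
  PU: pen up
  FD 6: (88.56,-82.56) -> (92.803,-86.803) [heading=315, move]
  FD 3: (92.803,-86.803) -> (94.924,-88.924) [heading=315, move]
  -- iteration 6/6 --
  FD 17: (94.924,-88.924) -> (106.945,-100.945) [heading=315, move]
  PU: pen up
  FD 6: (106.945,-100.945) -> (111.187,-105.187) [heading=315, move]
  FD 3: (111.187,-105.187) -> (113.309,-107.309) [heading=315, move]
]
Final: pos=(113.309,-107.309), heading=315, 1 segment(s) drawn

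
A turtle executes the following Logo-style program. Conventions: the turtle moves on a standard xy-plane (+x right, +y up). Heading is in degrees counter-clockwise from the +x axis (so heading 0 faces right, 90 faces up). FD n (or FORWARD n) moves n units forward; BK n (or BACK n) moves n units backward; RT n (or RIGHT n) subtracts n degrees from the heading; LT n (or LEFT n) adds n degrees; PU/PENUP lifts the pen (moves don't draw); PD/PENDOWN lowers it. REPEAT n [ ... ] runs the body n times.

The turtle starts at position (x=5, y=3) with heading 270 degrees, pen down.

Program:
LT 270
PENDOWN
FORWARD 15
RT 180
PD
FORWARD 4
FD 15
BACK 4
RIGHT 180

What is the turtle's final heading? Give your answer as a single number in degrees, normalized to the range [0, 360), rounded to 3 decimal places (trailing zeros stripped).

Answer: 180

Derivation:
Executing turtle program step by step:
Start: pos=(5,3), heading=270, pen down
LT 270: heading 270 -> 180
PD: pen down
FD 15: (5,3) -> (-10,3) [heading=180, draw]
RT 180: heading 180 -> 0
PD: pen down
FD 4: (-10,3) -> (-6,3) [heading=0, draw]
FD 15: (-6,3) -> (9,3) [heading=0, draw]
BK 4: (9,3) -> (5,3) [heading=0, draw]
RT 180: heading 0 -> 180
Final: pos=(5,3), heading=180, 4 segment(s) drawn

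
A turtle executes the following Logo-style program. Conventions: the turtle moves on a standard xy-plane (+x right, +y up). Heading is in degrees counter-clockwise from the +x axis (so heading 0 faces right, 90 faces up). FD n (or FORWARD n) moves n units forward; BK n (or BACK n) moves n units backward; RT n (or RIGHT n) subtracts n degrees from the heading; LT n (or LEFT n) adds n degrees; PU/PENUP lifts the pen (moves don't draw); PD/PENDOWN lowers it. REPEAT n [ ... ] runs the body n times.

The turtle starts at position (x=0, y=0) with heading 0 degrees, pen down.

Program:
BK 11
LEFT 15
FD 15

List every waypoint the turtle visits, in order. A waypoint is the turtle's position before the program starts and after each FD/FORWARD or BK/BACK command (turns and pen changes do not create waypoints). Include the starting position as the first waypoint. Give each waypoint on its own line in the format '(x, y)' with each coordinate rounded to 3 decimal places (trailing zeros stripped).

Executing turtle program step by step:
Start: pos=(0,0), heading=0, pen down
BK 11: (0,0) -> (-11,0) [heading=0, draw]
LT 15: heading 0 -> 15
FD 15: (-11,0) -> (3.489,3.882) [heading=15, draw]
Final: pos=(3.489,3.882), heading=15, 2 segment(s) drawn
Waypoints (3 total):
(0, 0)
(-11, 0)
(3.489, 3.882)

Answer: (0, 0)
(-11, 0)
(3.489, 3.882)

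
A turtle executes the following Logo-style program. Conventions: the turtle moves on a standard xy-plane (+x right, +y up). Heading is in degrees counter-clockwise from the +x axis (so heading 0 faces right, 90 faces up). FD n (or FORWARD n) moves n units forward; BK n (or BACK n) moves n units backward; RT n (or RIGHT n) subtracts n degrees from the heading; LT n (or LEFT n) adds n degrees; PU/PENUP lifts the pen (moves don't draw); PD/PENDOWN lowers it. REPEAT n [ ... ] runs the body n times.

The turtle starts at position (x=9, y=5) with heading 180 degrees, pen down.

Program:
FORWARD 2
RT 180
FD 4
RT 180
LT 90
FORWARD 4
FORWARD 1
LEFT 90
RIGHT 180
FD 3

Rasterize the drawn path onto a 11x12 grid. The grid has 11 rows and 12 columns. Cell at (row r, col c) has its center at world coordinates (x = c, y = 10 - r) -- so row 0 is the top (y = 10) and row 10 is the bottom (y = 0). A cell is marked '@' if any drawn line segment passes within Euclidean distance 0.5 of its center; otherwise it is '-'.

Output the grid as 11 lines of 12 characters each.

Segment 0: (9,5) -> (7,5)
Segment 1: (7,5) -> (11,5)
Segment 2: (11,5) -> (11,1)
Segment 3: (11,1) -> (11,0)
Segment 4: (11,0) -> (8,-0)

Answer: ------------
------------
------------
------------
------------
-------@@@@@
-----------@
-----------@
-----------@
-----------@
--------@@@@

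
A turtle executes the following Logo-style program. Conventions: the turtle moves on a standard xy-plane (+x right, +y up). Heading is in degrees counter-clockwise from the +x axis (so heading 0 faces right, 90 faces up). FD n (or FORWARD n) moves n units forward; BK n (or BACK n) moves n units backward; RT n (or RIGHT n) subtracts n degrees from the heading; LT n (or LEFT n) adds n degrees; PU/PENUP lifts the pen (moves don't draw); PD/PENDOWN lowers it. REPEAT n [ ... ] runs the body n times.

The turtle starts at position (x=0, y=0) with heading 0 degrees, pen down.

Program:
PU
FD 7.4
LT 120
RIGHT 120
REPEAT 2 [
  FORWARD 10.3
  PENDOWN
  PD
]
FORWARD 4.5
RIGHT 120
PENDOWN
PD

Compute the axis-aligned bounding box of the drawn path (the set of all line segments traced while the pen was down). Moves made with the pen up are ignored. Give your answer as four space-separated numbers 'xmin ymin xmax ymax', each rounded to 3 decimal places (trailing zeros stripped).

Answer: 17.7 0 32.5 0

Derivation:
Executing turtle program step by step:
Start: pos=(0,0), heading=0, pen down
PU: pen up
FD 7.4: (0,0) -> (7.4,0) [heading=0, move]
LT 120: heading 0 -> 120
RT 120: heading 120 -> 0
REPEAT 2 [
  -- iteration 1/2 --
  FD 10.3: (7.4,0) -> (17.7,0) [heading=0, move]
  PD: pen down
  PD: pen down
  -- iteration 2/2 --
  FD 10.3: (17.7,0) -> (28,0) [heading=0, draw]
  PD: pen down
  PD: pen down
]
FD 4.5: (28,0) -> (32.5,0) [heading=0, draw]
RT 120: heading 0 -> 240
PD: pen down
PD: pen down
Final: pos=(32.5,0), heading=240, 2 segment(s) drawn

Segment endpoints: x in {17.7, 28, 32.5}, y in {0}
xmin=17.7, ymin=0, xmax=32.5, ymax=0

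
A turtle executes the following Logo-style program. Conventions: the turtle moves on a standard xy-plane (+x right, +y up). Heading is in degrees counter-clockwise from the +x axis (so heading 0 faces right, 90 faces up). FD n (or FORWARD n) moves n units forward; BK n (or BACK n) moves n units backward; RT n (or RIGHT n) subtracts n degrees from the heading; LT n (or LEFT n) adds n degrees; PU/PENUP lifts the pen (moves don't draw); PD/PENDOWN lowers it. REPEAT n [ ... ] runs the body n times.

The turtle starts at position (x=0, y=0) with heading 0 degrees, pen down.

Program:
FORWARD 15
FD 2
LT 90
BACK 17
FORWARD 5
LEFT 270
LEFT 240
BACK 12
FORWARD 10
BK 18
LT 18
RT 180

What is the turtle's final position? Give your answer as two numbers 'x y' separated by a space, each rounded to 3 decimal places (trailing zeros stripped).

Answer: 27 5.321

Derivation:
Executing turtle program step by step:
Start: pos=(0,0), heading=0, pen down
FD 15: (0,0) -> (15,0) [heading=0, draw]
FD 2: (15,0) -> (17,0) [heading=0, draw]
LT 90: heading 0 -> 90
BK 17: (17,0) -> (17,-17) [heading=90, draw]
FD 5: (17,-17) -> (17,-12) [heading=90, draw]
LT 270: heading 90 -> 0
LT 240: heading 0 -> 240
BK 12: (17,-12) -> (23,-1.608) [heading=240, draw]
FD 10: (23,-1.608) -> (18,-10.268) [heading=240, draw]
BK 18: (18,-10.268) -> (27,5.321) [heading=240, draw]
LT 18: heading 240 -> 258
RT 180: heading 258 -> 78
Final: pos=(27,5.321), heading=78, 7 segment(s) drawn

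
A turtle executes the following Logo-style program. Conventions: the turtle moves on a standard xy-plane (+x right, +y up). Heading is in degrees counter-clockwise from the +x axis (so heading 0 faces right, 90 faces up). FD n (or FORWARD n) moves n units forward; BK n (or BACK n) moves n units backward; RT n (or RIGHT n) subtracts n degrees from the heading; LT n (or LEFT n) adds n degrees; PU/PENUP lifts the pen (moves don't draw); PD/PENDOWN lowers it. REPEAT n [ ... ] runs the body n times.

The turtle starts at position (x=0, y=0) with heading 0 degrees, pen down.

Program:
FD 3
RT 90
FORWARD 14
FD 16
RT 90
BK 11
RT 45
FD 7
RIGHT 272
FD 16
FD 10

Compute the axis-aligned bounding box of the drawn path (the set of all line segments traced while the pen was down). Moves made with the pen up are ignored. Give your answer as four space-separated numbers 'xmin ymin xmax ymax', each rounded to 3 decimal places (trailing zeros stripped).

Executing turtle program step by step:
Start: pos=(0,0), heading=0, pen down
FD 3: (0,0) -> (3,0) [heading=0, draw]
RT 90: heading 0 -> 270
FD 14: (3,0) -> (3,-14) [heading=270, draw]
FD 16: (3,-14) -> (3,-30) [heading=270, draw]
RT 90: heading 270 -> 180
BK 11: (3,-30) -> (14,-30) [heading=180, draw]
RT 45: heading 180 -> 135
FD 7: (14,-30) -> (9.05,-25.05) [heading=135, draw]
RT 272: heading 135 -> 223
FD 16: (9.05,-25.05) -> (-2.651,-35.962) [heading=223, draw]
FD 10: (-2.651,-35.962) -> (-9.965,-42.782) [heading=223, draw]
Final: pos=(-9.965,-42.782), heading=223, 7 segment(s) drawn

Segment endpoints: x in {-9.965, -2.651, 0, 3, 3, 3, 9.05, 14}, y in {-42.782, -35.962, -30, -25.05, -14, 0}
xmin=-9.965, ymin=-42.782, xmax=14, ymax=0

Answer: -9.965 -42.782 14 0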